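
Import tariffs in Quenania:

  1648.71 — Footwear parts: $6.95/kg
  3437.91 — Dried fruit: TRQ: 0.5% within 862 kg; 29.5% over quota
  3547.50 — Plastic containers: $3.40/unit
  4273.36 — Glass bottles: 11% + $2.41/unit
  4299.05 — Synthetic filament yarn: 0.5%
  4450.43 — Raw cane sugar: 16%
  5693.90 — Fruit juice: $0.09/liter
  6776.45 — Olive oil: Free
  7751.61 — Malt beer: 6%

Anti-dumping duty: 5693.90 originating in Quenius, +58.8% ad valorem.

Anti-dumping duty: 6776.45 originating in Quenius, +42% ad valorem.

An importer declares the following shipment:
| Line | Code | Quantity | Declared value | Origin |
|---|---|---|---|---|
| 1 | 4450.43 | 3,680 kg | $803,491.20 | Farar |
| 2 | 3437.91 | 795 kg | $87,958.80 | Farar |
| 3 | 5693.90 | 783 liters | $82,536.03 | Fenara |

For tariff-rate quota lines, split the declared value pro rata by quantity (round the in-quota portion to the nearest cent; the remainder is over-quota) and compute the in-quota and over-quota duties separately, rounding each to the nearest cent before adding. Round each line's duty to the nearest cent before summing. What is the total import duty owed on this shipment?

$129,068.85

Line 1 (4450.43, Farar, 3,680 kg, $803,491.20):
Base rate for 4450.43 is 16%.
Duty = $803,491.20 × 16% = $128,558.59.
Line 2 (3437.91, Farar, 795 kg, $87,958.80):
Code 3437.91 is under a tariff-rate quota (threshold 862 kg). Quantity 795 kg is within the quota, so the in-quota rate 0.5% applies to the full value.
Duty = $87,958.80 × 0.5% = $439.79.
Line 3 (5693.90, Fenara, 783 liters, $82,536.03):
Base rate for 5693.90 is $0.09/liter.
The additional-duty order on 5693.90 targets Quenius, not Fenara; it does not apply.
Duty = 783 × $0.09 = $70.47.
Total = $128,558.59 + $439.79 + $70.47 = $129,068.85.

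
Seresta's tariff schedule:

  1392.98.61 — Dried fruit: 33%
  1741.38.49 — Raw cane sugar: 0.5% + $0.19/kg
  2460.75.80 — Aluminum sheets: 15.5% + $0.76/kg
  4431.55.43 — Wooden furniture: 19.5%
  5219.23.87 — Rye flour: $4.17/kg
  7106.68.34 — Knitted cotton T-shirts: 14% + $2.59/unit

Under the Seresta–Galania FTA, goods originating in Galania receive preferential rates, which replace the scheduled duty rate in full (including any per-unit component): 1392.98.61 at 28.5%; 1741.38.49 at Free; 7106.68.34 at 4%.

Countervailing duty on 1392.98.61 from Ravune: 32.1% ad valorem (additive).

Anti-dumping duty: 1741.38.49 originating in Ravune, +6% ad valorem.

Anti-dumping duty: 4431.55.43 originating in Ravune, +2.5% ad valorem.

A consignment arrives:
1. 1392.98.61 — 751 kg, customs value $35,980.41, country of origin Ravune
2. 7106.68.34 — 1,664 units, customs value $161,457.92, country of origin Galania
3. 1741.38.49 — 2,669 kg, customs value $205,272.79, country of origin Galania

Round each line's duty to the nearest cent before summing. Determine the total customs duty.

$29,881.57

Line 1 (1392.98.61, Ravune, 751 kg, $35,980.41):
Base rate for 1392.98.61 is 33%.
1392.98.61 has an FTA preferential rate, but origin Ravune is not Galania; base rate stands.
Additional duty on 1392.98.61 from Ravune: +32.1%. Applied ad valorem rate: 33% + 32.1% = 65.1%.
Duty = $35,980.41 × 65.1% = $23,423.25.
Line 2 (7106.68.34, Galania, 1,664 units, $161,457.92):
Base rate for 7106.68.34 is 14% + $2.59/unit.
Origin Galania qualifies under the Seresta–Galania agreement and 7106.68.34 is covered: preferential rate 4% applies instead.
Duty = $161,457.92 × 4% = $6,458.32.
Line 3 (1741.38.49, Galania, 2,669 kg, $205,272.79):
Base rate for 1741.38.49 is 0.5% + $0.19/kg.
Origin Galania qualifies under the Seresta–Galania agreement and 1741.38.49 is covered: preferential rate Free applies instead.
The additional-duty order on 1741.38.49 targets Ravune, not Galania; it does not apply.
Duty = $205,272.79 × 0% = $0.00.
Total = $23,423.25 + $6,458.32 + $0.00 = $29,881.57.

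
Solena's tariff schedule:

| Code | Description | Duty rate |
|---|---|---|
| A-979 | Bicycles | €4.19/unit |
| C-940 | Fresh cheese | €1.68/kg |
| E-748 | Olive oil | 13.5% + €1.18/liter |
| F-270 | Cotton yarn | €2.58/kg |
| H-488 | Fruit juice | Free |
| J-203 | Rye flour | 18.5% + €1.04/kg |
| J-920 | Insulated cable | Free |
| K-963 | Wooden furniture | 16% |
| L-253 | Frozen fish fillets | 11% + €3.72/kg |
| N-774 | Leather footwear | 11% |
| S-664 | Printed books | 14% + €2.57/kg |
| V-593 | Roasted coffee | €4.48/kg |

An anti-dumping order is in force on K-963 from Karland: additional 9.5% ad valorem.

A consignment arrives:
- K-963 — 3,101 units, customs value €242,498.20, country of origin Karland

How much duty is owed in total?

€61,837.04

Line 1 (K-963, Karland, 3,101 units, €242,498.20):
Base rate for K-963 is 16%.
Additional duty on K-963 from Karland: +9.5%. Applied ad valorem rate: 16% + 9.5% = 25.5%.
Duty = €242,498.20 × 25.5% = €61,837.04.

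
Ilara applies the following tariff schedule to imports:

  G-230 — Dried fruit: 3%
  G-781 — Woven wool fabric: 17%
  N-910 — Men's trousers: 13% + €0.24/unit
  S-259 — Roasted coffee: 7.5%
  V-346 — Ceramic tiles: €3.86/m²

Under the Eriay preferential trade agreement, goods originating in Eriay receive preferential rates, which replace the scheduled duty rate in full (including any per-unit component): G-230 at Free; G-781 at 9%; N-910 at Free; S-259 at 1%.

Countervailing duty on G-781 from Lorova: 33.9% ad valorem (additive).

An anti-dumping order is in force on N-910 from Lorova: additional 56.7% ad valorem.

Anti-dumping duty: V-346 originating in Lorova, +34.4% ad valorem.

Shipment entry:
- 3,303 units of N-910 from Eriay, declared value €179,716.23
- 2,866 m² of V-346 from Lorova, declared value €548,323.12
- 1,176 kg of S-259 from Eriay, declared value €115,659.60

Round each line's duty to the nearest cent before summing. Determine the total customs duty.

€200,842.51

Line 1 (N-910, Eriay, 3,303 units, €179,716.23):
Base rate for N-910 is 13% + €0.24/unit.
Origin Eriay qualifies under the Ilara–Eriay agreement and N-910 is covered: preferential rate Free applies instead.
The additional-duty order on N-910 targets Lorova, not Eriay; it does not apply.
Duty = €179,716.23 × 0% = €0.00.
Line 2 (V-346, Lorova, 2,866 m², €548,323.12):
Base rate for V-346 is €3.86/m².
Additional duty on V-346 from Lorova: +34.4% ad valorem. Applied ad valorem rate = 34.4%.
Duty = €548,323.12 × 34.4% + 2,866 × €3.86 = €199,685.91.
Line 3 (S-259, Eriay, 1,176 kg, €115,659.60):
Base rate for S-259 is 7.5%.
Origin Eriay qualifies under the Ilara–Eriay agreement and S-259 is covered: preferential rate 1% applies instead.
Duty = €115,659.60 × 1% = €1,156.60.
Total = €0.00 + €199,685.91 + €1,156.60 = €200,842.51.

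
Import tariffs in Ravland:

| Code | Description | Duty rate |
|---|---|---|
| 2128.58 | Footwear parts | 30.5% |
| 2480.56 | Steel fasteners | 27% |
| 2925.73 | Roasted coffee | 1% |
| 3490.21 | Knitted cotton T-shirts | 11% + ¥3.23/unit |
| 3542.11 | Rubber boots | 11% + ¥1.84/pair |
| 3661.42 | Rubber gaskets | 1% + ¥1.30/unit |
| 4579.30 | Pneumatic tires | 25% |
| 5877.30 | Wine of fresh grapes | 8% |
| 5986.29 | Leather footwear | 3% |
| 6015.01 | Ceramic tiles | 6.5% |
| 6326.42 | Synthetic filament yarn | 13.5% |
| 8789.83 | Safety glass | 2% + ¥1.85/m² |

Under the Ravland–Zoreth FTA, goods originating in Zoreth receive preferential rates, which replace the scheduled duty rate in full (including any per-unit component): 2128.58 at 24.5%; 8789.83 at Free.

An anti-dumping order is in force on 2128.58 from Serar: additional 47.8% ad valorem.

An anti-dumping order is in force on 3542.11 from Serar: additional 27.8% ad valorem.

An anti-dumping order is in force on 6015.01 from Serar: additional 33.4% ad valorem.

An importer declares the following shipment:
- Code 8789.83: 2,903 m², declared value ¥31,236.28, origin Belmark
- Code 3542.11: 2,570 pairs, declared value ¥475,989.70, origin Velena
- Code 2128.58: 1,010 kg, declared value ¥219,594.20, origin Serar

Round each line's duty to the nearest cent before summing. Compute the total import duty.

Line 1 (8789.83, Belmark, 2,903 m², ¥31,236.28):
Base rate for 8789.83 is 2% + ¥1.85/m².
8789.83 has an FTA preferential rate, but origin Belmark is not Zoreth; base rate stands.
Duty = ¥31,236.28 × 2% + 2,903 × ¥1.85 = ¥5,995.28.
Line 2 (3542.11, Velena, 2,570 pairs, ¥475,989.70):
Base rate for 3542.11 is 11% + ¥1.84/pair.
The additional-duty order on 3542.11 targets Serar, not Velena; it does not apply.
Duty = ¥475,989.70 × 11% + 2,570 × ¥1.84 = ¥57,087.67.
Line 3 (2128.58, Serar, 1,010 kg, ¥219,594.20):
Base rate for 2128.58 is 30.5%.
2128.58 has an FTA preferential rate, but origin Serar is not Zoreth; base rate stands.
Additional duty on 2128.58 from Serar: +47.8%. Applied ad valorem rate: 30.5% + 47.8% = 78.3%.
Duty = ¥219,594.20 × 78.3% = ¥171,942.26.
Total = ¥5,995.28 + ¥57,087.67 + ¥171,942.26 = ¥235,025.21.

¥235,025.21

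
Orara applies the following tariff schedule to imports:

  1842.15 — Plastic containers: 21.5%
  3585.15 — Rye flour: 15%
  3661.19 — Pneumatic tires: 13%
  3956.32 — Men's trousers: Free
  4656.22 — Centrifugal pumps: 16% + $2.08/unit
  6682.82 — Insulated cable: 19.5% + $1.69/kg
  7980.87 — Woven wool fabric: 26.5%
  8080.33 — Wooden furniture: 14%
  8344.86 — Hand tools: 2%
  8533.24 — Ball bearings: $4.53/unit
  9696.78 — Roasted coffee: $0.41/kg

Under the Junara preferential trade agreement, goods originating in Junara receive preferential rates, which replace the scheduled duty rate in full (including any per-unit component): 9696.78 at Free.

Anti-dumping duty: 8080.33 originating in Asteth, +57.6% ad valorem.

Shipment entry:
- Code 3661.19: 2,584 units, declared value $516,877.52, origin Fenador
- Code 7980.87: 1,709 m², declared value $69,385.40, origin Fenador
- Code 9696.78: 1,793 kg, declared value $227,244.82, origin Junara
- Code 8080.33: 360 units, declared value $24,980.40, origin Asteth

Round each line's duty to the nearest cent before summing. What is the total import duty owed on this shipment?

$103,467.18

Line 1 (3661.19, Fenador, 2,584 units, $516,877.52):
Base rate for 3661.19 is 13%.
Duty = $516,877.52 × 13% = $67,194.08.
Line 2 (7980.87, Fenador, 1,709 m², $69,385.40):
Base rate for 7980.87 is 26.5%.
Duty = $69,385.40 × 26.5% = $18,387.13.
Line 3 (9696.78, Junara, 1,793 kg, $227,244.82):
Base rate for 9696.78 is $0.41/kg.
Origin Junara qualifies under the Orara–Junara agreement and 9696.78 is covered: preferential rate Free applies instead.
Duty = $227,244.82 × 0% = $0.00.
Line 4 (8080.33, Asteth, 360 units, $24,980.40):
Base rate for 8080.33 is 14%.
Additional duty on 8080.33 from Asteth: +57.6%. Applied ad valorem rate: 14% + 57.6% = 71.6%.
Duty = $24,980.40 × 71.6% = $17,885.97.
Total = $67,194.08 + $18,387.13 + $0.00 + $17,885.97 = $103,467.18.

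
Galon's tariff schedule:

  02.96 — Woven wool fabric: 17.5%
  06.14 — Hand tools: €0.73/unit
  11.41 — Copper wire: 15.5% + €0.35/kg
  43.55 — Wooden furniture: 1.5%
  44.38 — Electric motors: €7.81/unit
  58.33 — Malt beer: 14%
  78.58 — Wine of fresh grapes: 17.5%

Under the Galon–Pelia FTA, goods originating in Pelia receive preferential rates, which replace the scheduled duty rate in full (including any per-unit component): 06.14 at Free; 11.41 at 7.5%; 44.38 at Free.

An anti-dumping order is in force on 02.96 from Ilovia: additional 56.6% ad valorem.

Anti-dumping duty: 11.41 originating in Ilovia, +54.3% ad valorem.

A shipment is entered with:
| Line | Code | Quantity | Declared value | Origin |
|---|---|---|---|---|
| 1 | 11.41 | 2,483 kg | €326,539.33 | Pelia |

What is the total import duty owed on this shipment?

Line 1 (11.41, Pelia, 2,483 kg, €326,539.33):
Base rate for 11.41 is 15.5% + €0.35/kg.
Origin Pelia qualifies under the Galon–Pelia agreement and 11.41 is covered: preferential rate 7.5% applies instead.
The additional-duty order on 11.41 targets Ilovia, not Pelia; it does not apply.
Duty = €326,539.33 × 7.5% = €24,490.45.

€24,490.45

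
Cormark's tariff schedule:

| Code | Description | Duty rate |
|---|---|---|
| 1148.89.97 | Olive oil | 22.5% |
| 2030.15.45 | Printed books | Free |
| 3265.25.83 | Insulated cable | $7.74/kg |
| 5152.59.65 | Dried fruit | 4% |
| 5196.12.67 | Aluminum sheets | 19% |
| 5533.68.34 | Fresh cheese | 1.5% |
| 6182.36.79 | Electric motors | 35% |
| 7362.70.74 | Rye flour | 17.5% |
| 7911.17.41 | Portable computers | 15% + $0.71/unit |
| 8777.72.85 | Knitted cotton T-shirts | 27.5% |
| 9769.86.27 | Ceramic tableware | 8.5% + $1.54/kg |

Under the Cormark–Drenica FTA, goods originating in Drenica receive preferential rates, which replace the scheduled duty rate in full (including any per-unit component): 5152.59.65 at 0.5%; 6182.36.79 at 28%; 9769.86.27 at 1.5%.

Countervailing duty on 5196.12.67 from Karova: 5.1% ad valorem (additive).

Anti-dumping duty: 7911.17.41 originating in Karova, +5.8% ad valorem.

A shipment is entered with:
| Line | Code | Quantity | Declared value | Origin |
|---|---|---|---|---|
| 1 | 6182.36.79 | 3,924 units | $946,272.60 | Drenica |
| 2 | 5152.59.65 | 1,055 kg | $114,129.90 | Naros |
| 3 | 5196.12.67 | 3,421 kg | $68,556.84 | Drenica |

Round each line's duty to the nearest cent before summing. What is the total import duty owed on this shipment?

Line 1 (6182.36.79, Drenica, 3,924 units, $946,272.60):
Base rate for 6182.36.79 is 35%.
Origin Drenica qualifies under the Cormark–Drenica agreement and 6182.36.79 is covered: preferential rate 28% applies instead.
Duty = $946,272.60 × 28% = $264,956.33.
Line 2 (5152.59.65, Naros, 1,055 kg, $114,129.90):
Base rate for 5152.59.65 is 4%.
5152.59.65 has an FTA preferential rate, but origin Naros is not Drenica; base rate stands.
Duty = $114,129.90 × 4% = $4,565.20.
Line 3 (5196.12.67, Drenica, 3,421 kg, $68,556.84):
Base rate for 5196.12.67 is 19%.
Origin Drenica is the FTA partner but 5196.12.67 is not on the preference list; base rate stands.
The additional-duty order on 5196.12.67 targets Karova, not Drenica; it does not apply.
Duty = $68,556.84 × 19% = $13,025.80.
Total = $264,956.33 + $4,565.20 + $13,025.80 = $282,547.33.

$282,547.33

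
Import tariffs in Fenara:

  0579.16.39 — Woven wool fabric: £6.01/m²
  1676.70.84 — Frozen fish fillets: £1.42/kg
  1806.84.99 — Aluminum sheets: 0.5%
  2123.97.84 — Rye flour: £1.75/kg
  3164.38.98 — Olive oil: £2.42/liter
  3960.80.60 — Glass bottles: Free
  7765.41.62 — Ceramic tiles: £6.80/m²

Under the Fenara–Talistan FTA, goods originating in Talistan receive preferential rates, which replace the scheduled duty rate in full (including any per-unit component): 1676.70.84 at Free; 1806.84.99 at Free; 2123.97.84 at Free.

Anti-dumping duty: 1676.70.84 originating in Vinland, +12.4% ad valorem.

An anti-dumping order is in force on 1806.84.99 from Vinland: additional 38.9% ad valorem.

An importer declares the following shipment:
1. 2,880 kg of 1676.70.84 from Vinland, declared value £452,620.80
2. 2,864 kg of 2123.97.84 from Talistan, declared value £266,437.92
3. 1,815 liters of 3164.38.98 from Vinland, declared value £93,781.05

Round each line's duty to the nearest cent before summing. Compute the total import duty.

Line 1 (1676.70.84, Vinland, 2,880 kg, £452,620.80):
Base rate for 1676.70.84 is £1.42/kg.
1676.70.84 has an FTA preferential rate, but origin Vinland is not Talistan; base rate stands.
Additional duty on 1676.70.84 from Vinland: +12.4% ad valorem. Applied ad valorem rate = 12.4%.
Duty = £452,620.80 × 12.4% + 2,880 × £1.42 = £60,214.58.
Line 2 (2123.97.84, Talistan, 2,864 kg, £266,437.92):
Base rate for 2123.97.84 is £1.75/kg.
Origin Talistan qualifies under the Fenara–Talistan agreement and 2123.97.84 is covered: preferential rate Free applies instead.
Duty = £266,437.92 × 0% = £0.00.
Line 3 (3164.38.98, Vinland, 1,815 liters, £93,781.05):
Base rate for 3164.38.98 is £2.42/liter.
Duty = 1,815 × £2.42 = £4,392.30.
Total = £60,214.58 + £0.00 + £4,392.30 = £64,606.88.

£64,606.88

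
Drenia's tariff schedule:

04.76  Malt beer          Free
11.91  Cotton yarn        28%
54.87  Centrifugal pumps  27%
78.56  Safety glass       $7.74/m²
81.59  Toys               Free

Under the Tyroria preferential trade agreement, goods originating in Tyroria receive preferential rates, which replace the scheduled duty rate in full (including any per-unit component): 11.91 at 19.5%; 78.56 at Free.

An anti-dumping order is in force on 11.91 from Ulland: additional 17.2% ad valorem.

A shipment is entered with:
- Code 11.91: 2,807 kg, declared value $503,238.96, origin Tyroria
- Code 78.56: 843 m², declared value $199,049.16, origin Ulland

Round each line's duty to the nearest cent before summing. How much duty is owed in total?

Line 1 (11.91, Tyroria, 2,807 kg, $503,238.96):
Base rate for 11.91 is 28%.
Origin Tyroria qualifies under the Drenia–Tyroria agreement and 11.91 is covered: preferential rate 19.5% applies instead.
The additional-duty order on 11.91 targets Ulland, not Tyroria; it does not apply.
Duty = $503,238.96 × 19.5% = $98,131.60.
Line 2 (78.56, Ulland, 843 m², $199,049.16):
Base rate for 78.56 is $7.74/m².
78.56 has an FTA preferential rate, but origin Ulland is not Tyroria; base rate stands.
Duty = 843 × $7.74 = $6,524.82.
Total = $98,131.60 + $6,524.82 = $104,656.42.

$104,656.42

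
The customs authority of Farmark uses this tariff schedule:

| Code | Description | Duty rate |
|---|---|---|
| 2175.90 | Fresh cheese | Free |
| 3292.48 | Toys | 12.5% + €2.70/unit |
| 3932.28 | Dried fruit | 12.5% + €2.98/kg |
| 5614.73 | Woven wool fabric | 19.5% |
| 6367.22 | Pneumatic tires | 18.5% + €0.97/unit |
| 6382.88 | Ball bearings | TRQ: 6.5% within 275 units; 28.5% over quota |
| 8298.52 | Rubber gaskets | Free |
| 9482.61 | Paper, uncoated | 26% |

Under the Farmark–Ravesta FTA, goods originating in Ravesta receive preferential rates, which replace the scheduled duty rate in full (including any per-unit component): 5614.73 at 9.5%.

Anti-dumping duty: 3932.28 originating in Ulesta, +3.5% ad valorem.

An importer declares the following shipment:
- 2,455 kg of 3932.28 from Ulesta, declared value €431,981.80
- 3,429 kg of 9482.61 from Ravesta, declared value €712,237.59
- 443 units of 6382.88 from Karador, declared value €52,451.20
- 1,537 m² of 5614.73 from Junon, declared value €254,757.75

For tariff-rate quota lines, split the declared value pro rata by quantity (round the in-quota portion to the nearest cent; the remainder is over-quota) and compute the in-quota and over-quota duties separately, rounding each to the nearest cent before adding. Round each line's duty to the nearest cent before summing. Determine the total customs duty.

Line 1 (3932.28, Ulesta, 2,455 kg, €431,981.80):
Base rate for 3932.28 is 12.5% + €2.98/kg.
Additional duty on 3932.28 from Ulesta: +3.5%. Applied ad valorem rate: 12.5% + 3.5% = 16%.
Duty = €431,981.80 × 16% + 2,455 × €2.98 = €76,432.99.
Line 2 (9482.61, Ravesta, 3,429 kg, €712,237.59):
Base rate for 9482.61 is 26%.
Origin Ravesta is the FTA partner but 9482.61 is not on the preference list; base rate stands.
Duty = €712,237.59 × 26% = €185,181.77.
Line 3 (6382.88, Karador, 443 units, €52,451.20):
Code 6382.88 is under a tariff-rate quota (threshold 275 units). In-quota: 275 units at 6.5%; over-quota: 168 units at 28.5%.
Pro-rata value split: in-quota = €52,451.20 × 275/443 = €32,560.00; over-quota = €52,451.20 − €32,560.00 = €19,891.20.
In-quota duty = €32,560.00 × 6.5% = €2,116.40. Over-quota duty = €19,891.20 × 28.5% = €5,668.99.
Line duty = €2,116.40 + €5,668.99 = €7,785.39.
Line 4 (5614.73, Junon, 1,537 m², €254,757.75):
Base rate for 5614.73 is 19.5%.
5614.73 has an FTA preferential rate, but origin Junon is not Ravesta; base rate stands.
Duty = €254,757.75 × 19.5% = €49,677.76.
Total = €76,432.99 + €185,181.77 + €7,785.39 + €49,677.76 = €319,077.91.

€319,077.91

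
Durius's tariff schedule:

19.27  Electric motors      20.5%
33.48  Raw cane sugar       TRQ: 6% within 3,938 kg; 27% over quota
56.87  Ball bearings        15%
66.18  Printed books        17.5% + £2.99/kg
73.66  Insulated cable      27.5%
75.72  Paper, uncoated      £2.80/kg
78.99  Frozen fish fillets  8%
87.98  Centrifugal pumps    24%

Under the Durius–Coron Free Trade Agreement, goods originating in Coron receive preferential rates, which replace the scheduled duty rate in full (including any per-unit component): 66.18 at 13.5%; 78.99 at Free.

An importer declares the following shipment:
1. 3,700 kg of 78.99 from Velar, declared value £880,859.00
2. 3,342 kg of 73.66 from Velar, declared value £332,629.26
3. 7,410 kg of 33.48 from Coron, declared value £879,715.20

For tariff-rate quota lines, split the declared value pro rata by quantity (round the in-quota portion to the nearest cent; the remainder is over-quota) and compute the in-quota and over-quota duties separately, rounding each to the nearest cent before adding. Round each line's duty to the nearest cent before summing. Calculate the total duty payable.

£301,285.81

Line 1 (78.99, Velar, 3,700 kg, £880,859.00):
Base rate for 78.99 is 8%.
78.99 has an FTA preferential rate, but origin Velar is not Coron; base rate stands.
Duty = £880,859.00 × 8% = £70,468.72.
Line 2 (73.66, Velar, 3,342 kg, £332,629.26):
Base rate for 73.66 is 27.5%.
Duty = £332,629.26 × 27.5% = £91,473.05.
Line 3 (33.48, Coron, 7,410 kg, £879,715.20):
Code 33.48 is under a tariff-rate quota (threshold 3,938 kg). In-quota: 3,938 kg at 6%; over-quota: 3,472 kg at 27%.
Pro-rata value split: in-quota = £879,715.20 × 3,938/7,410 = £467,519.36; over-quota = £879,715.20 − £467,519.36 = £412,195.84.
In-quota duty = £467,519.36 × 6% = £28,051.16. Over-quota duty = £412,195.84 × 27% = £111,292.88.
Line duty = £28,051.16 + £111,292.88 = £139,344.04.
Total = £70,468.72 + £91,473.05 + £139,344.04 = £301,285.81.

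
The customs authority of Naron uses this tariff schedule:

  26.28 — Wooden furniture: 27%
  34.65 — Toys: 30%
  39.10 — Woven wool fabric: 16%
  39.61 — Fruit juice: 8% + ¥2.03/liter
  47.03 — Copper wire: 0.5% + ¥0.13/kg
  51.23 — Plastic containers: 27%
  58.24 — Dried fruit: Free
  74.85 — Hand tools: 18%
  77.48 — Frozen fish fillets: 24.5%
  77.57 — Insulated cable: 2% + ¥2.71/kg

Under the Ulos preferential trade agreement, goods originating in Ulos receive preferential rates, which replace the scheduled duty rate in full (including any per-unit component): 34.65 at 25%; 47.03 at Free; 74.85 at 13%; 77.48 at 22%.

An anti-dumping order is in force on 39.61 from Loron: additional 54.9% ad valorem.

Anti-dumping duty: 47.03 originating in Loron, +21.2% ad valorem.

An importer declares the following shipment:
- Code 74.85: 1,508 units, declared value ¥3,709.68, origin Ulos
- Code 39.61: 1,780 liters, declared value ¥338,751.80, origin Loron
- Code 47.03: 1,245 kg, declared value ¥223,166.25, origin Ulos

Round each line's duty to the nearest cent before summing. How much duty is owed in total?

¥217,170.54

Line 1 (74.85, Ulos, 1,508 units, ¥3,709.68):
Base rate for 74.85 is 18%.
Origin Ulos qualifies under the Naron–Ulos agreement and 74.85 is covered: preferential rate 13% applies instead.
Duty = ¥3,709.68 × 13% = ¥482.26.
Line 2 (39.61, Loron, 1,780 liters, ¥338,751.80):
Base rate for 39.61 is 8% + ¥2.03/liter.
Additional duty on 39.61 from Loron: +54.9%. Applied ad valorem rate: 8% + 54.9% = 62.9%.
Duty = ¥338,751.80 × 62.9% + 1,780 × ¥2.03 = ¥216,688.28.
Line 3 (47.03, Ulos, 1,245 kg, ¥223,166.25):
Base rate for 47.03 is 0.5% + ¥0.13/kg.
Origin Ulos qualifies under the Naron–Ulos agreement and 47.03 is covered: preferential rate Free applies instead.
The additional-duty order on 47.03 targets Loron, not Ulos; it does not apply.
Duty = ¥223,166.25 × 0% = ¥0.00.
Total = ¥482.26 + ¥216,688.28 + ¥0.00 = ¥217,170.54.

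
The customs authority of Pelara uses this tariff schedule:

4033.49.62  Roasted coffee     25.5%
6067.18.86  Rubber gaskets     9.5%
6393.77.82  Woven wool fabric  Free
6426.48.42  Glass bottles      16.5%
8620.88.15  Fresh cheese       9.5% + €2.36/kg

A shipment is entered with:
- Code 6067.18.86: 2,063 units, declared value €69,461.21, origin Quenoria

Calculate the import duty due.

€6,598.81

Line 1 (6067.18.86, Quenoria, 2,063 units, €69,461.21):
Base rate for 6067.18.86 is 9.5%.
Duty = €69,461.21 × 9.5% = €6,598.81.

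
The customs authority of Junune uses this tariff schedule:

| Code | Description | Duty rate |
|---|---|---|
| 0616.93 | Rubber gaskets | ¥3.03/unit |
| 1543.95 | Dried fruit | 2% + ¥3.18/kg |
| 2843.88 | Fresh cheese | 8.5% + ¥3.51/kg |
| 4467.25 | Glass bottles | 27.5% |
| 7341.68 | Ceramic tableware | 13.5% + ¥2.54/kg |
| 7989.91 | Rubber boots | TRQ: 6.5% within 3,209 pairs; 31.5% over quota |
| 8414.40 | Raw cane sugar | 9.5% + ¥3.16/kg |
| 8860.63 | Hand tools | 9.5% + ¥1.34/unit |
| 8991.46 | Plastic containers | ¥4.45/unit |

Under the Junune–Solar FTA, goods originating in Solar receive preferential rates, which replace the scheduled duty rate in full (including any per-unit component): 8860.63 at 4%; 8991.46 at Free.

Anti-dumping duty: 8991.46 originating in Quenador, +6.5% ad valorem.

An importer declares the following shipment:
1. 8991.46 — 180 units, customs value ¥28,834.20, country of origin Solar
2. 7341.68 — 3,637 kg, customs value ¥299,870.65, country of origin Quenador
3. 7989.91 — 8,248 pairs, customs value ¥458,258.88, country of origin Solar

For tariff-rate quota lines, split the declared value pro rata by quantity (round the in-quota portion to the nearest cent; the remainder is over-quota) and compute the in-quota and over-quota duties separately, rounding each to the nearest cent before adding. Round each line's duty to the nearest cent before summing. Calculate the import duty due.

¥149,499.05

Line 1 (8991.46, Solar, 180 units, ¥28,834.20):
Base rate for 8991.46 is ¥4.45/unit.
Origin Solar qualifies under the Junune–Solar agreement and 8991.46 is covered: preferential rate Free applies instead.
The additional-duty order on 8991.46 targets Quenador, not Solar; it does not apply.
Duty = ¥28,834.20 × 0% = ¥0.00.
Line 2 (7341.68, Quenador, 3,637 kg, ¥299,870.65):
Base rate for 7341.68 is 13.5% + ¥2.54/kg.
Duty = ¥299,870.65 × 13.5% + 3,637 × ¥2.54 = ¥49,720.52.
Line 3 (7989.91, Solar, 8,248 pairs, ¥458,258.88):
Code 7989.91 is under a tariff-rate quota (threshold 3,209 pairs). In-quota: 3,209 pairs at 6.5%; over-quota: 5,039 pairs at 31.5%.
Pro-rata value split: in-quota = ¥458,258.88 × 3,209/8,248 = ¥178,292.04; over-quota = ¥458,258.88 − ¥178,292.04 = ¥279,966.84.
In-quota duty = ¥178,292.04 × 6.5% = ¥11,588.98. Over-quota duty = ¥279,966.84 × 31.5% = ¥88,189.55.
Line duty = ¥11,588.98 + ¥88,189.55 = ¥99,778.53.
Total = ¥0.00 + ¥49,720.52 + ¥99,778.53 = ¥149,499.05.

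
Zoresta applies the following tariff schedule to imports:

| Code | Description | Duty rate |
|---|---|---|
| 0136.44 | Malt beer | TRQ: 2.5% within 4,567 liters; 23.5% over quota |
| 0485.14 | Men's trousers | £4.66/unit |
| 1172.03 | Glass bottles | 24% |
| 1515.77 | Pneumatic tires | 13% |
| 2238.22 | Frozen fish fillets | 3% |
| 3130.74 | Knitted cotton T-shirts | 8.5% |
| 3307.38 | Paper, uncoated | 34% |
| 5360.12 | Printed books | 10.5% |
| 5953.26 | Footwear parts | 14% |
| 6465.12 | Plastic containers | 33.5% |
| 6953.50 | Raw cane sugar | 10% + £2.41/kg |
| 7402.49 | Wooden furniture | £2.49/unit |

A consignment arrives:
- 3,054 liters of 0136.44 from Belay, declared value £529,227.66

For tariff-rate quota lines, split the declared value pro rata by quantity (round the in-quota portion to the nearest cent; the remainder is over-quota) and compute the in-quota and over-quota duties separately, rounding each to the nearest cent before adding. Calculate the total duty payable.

£13,230.69

Line 1 (0136.44, Belay, 3,054 liters, £529,227.66):
Code 0136.44 is under a tariff-rate quota (threshold 4,567 liters). Quantity 3,054 liters is within the quota, so the in-quota rate 2.5% applies to the full value.
Duty = £529,227.66 × 2.5% = £13,230.69.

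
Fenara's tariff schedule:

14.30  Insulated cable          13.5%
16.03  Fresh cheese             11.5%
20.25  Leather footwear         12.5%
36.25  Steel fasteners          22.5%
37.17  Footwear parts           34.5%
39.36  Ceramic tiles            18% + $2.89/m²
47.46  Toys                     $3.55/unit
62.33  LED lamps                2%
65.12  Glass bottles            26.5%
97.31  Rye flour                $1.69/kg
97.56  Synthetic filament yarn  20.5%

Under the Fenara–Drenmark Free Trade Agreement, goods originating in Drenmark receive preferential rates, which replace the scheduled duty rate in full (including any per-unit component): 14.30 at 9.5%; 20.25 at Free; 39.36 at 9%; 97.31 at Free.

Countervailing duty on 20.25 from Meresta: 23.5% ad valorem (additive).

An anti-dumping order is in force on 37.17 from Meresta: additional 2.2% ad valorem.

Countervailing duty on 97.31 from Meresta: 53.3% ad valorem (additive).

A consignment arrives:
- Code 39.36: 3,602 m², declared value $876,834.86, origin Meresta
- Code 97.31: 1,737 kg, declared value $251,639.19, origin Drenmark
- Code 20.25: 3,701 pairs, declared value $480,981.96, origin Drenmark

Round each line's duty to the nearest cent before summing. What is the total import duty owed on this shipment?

$168,240.05

Line 1 (39.36, Meresta, 3,602 m², $876,834.86):
Base rate for 39.36 is 18% + $2.89/m².
39.36 has an FTA preferential rate, but origin Meresta is not Drenmark; base rate stands.
Duty = $876,834.86 × 18% + 3,602 × $2.89 = $168,240.05.
Line 2 (97.31, Drenmark, 1,737 kg, $251,639.19):
Base rate for 97.31 is $1.69/kg.
Origin Drenmark qualifies under the Fenara–Drenmark agreement and 97.31 is covered: preferential rate Free applies instead.
The additional-duty order on 97.31 targets Meresta, not Drenmark; it does not apply.
Duty = $251,639.19 × 0% = $0.00.
Line 3 (20.25, Drenmark, 3,701 pairs, $480,981.96):
Base rate for 20.25 is 12.5%.
Origin Drenmark qualifies under the Fenara–Drenmark agreement and 20.25 is covered: preferential rate Free applies instead.
The additional-duty order on 20.25 targets Meresta, not Drenmark; it does not apply.
Duty = $480,981.96 × 0% = $0.00.
Total = $168,240.05 + $0.00 + $0.00 = $168,240.05.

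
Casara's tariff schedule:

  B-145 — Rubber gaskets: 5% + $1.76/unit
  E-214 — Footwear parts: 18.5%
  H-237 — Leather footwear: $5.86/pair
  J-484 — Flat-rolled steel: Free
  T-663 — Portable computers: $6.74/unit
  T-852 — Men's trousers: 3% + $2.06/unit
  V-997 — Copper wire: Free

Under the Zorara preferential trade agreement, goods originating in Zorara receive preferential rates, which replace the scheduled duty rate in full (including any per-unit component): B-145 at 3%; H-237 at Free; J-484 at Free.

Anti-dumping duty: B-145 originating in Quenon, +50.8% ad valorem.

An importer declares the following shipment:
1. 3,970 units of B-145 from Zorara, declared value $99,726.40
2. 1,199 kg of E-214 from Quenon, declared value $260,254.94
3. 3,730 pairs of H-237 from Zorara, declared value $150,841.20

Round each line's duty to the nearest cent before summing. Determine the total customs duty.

$51,138.95

Line 1 (B-145, Zorara, 3,970 units, $99,726.40):
Base rate for B-145 is 5% + $1.76/unit.
Origin Zorara qualifies under the Casara–Zorara agreement and B-145 is covered: preferential rate 3% applies instead.
The additional-duty order on B-145 targets Quenon, not Zorara; it does not apply.
Duty = $99,726.40 × 3% = $2,991.79.
Line 2 (E-214, Quenon, 1,199 kg, $260,254.94):
Base rate for E-214 is 18.5%.
Duty = $260,254.94 × 18.5% = $48,147.16.
Line 3 (H-237, Zorara, 3,730 pairs, $150,841.20):
Base rate for H-237 is $5.86/pair.
Origin Zorara qualifies under the Casara–Zorara agreement and H-237 is covered: preferential rate Free applies instead.
Duty = $150,841.20 × 0% = $0.00.
Total = $2,991.79 + $48,147.16 + $0.00 = $51,138.95.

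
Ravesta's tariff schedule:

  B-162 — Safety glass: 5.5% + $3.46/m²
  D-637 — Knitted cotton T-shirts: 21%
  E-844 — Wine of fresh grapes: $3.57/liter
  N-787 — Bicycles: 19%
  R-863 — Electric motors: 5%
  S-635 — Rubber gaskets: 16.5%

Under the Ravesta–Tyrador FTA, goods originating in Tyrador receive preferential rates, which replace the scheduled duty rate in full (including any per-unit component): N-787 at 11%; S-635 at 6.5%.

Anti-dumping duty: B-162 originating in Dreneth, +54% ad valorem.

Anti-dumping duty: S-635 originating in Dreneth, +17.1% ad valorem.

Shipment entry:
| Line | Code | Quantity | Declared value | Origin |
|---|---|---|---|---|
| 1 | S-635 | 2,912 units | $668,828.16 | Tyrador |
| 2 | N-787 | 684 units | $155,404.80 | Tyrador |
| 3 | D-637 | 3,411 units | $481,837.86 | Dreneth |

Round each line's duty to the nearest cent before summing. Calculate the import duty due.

$161,754.31

Line 1 (S-635, Tyrador, 2,912 units, $668,828.16):
Base rate for S-635 is 16.5%.
Origin Tyrador qualifies under the Ravesta–Tyrador agreement and S-635 is covered: preferential rate 6.5% applies instead.
The additional-duty order on S-635 targets Dreneth, not Tyrador; it does not apply.
Duty = $668,828.16 × 6.5% = $43,473.83.
Line 2 (N-787, Tyrador, 684 units, $155,404.80):
Base rate for N-787 is 19%.
Origin Tyrador qualifies under the Ravesta–Tyrador agreement and N-787 is covered: preferential rate 11% applies instead.
Duty = $155,404.80 × 11% = $17,094.53.
Line 3 (D-637, Dreneth, 3,411 units, $481,837.86):
Base rate for D-637 is 21%.
Duty = $481,837.86 × 21% = $101,185.95.
Total = $43,473.83 + $17,094.53 + $101,185.95 = $161,754.31.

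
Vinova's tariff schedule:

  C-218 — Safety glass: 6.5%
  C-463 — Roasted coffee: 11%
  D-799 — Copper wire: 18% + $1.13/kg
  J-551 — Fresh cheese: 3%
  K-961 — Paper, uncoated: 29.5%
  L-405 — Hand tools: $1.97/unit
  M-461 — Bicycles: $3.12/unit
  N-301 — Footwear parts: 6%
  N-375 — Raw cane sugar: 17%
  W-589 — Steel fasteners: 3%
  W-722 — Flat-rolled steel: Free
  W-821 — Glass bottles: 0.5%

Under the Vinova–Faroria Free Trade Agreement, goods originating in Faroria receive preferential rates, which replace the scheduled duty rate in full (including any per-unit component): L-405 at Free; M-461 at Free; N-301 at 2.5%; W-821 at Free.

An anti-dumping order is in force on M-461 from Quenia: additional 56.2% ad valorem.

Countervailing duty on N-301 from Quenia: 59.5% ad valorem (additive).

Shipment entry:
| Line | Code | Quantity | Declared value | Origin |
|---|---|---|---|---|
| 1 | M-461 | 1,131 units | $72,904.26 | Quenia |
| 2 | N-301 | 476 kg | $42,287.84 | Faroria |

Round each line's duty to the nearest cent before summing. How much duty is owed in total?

$45,558.11

Line 1 (M-461, Quenia, 1,131 units, $72,904.26):
Base rate for M-461 is $3.12/unit.
M-461 has an FTA preferential rate, but origin Quenia is not Faroria; base rate stands.
Additional duty on M-461 from Quenia: +56.2% ad valorem. Applied ad valorem rate = 56.2%.
Duty = $72,904.26 × 56.2% + 1,131 × $3.12 = $44,500.91.
Line 2 (N-301, Faroria, 476 kg, $42,287.84):
Base rate for N-301 is 6%.
Origin Faroria qualifies under the Vinova–Faroria agreement and N-301 is covered: preferential rate 2.5% applies instead.
The additional-duty order on N-301 targets Quenia, not Faroria; it does not apply.
Duty = $42,287.84 × 2.5% = $1,057.20.
Total = $44,500.91 + $1,057.20 = $45,558.11.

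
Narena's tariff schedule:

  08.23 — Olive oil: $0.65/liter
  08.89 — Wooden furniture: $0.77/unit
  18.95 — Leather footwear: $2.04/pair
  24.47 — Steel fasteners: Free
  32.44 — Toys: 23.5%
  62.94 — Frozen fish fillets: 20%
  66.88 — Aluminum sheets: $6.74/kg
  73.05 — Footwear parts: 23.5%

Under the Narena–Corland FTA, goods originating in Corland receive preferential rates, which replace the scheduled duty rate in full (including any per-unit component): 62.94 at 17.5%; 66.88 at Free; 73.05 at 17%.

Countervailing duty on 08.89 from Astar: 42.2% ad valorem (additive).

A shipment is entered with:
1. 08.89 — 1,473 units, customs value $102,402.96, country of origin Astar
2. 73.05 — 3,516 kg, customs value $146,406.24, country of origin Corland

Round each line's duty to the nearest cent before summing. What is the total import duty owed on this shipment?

Line 1 (08.89, Astar, 1,473 units, $102,402.96):
Base rate for 08.89 is $0.77/unit.
Additional duty on 08.89 from Astar: +42.2% ad valorem. Applied ad valorem rate = 42.2%.
Duty = $102,402.96 × 42.2% + 1,473 × $0.77 = $44,348.26.
Line 2 (73.05, Corland, 3,516 kg, $146,406.24):
Base rate for 73.05 is 23.5%.
Origin Corland qualifies under the Narena–Corland agreement and 73.05 is covered: preferential rate 17% applies instead.
Duty = $146,406.24 × 17% = $24,889.06.
Total = $44,348.26 + $24,889.06 = $69,237.32.

$69,237.32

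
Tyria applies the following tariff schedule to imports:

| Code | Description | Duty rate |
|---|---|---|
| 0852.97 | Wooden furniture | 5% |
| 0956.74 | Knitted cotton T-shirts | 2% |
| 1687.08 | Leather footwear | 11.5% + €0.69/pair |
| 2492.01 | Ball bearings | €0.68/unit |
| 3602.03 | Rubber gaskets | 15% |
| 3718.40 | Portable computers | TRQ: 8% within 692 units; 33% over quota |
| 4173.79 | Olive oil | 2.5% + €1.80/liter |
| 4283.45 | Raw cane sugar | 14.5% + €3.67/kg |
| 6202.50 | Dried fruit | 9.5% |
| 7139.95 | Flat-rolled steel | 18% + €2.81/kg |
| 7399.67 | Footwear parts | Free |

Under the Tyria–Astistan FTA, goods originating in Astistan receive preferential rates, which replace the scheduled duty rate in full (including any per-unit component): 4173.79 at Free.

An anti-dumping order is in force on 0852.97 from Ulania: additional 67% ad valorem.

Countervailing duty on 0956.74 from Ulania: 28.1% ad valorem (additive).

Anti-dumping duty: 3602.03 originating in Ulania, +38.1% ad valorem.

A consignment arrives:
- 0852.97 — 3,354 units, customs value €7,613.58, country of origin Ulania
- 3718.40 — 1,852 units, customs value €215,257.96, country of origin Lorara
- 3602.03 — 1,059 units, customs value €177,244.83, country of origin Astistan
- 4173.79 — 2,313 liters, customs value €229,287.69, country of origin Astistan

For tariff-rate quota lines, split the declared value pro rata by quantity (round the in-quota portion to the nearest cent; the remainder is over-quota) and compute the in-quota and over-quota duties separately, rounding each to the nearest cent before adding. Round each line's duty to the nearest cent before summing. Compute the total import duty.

€82,995.83

Line 1 (0852.97, Ulania, 3,354 units, €7,613.58):
Base rate for 0852.97 is 5%.
Additional duty on 0852.97 from Ulania: +67%. Applied ad valorem rate: 5% + 67% = 72%.
Duty = €7,613.58 × 72% = €5,481.78.
Line 2 (3718.40, Lorara, 1,852 units, €215,257.96):
Code 3718.40 is under a tariff-rate quota (threshold 692 units). In-quota: 692 units at 8%; over-quota: 1,160 units at 33%.
Pro-rata value split: in-quota = €215,257.96 × 692/1,852 = €80,431.16; over-quota = €215,257.96 − €80,431.16 = €134,826.80.
In-quota duty = €80,431.16 × 8% = €6,434.49. Over-quota duty = €134,826.80 × 33% = €44,492.84.
Line duty = €6,434.49 + €44,492.84 = €50,927.33.
Line 3 (3602.03, Astistan, 1,059 units, €177,244.83):
Base rate for 3602.03 is 15%.
Origin Astistan is the FTA partner but 3602.03 is not on the preference list; base rate stands.
The additional-duty order on 3602.03 targets Ulania, not Astistan; it does not apply.
Duty = €177,244.83 × 15% = €26,586.72.
Line 4 (4173.79, Astistan, 2,313 liters, €229,287.69):
Base rate for 4173.79 is 2.5% + €1.80/liter.
Origin Astistan qualifies under the Tyria–Astistan agreement and 4173.79 is covered: preferential rate Free applies instead.
Duty = €229,287.69 × 0% = €0.00.
Total = €5,481.78 + €50,927.33 + €26,586.72 + €0.00 = €82,995.83.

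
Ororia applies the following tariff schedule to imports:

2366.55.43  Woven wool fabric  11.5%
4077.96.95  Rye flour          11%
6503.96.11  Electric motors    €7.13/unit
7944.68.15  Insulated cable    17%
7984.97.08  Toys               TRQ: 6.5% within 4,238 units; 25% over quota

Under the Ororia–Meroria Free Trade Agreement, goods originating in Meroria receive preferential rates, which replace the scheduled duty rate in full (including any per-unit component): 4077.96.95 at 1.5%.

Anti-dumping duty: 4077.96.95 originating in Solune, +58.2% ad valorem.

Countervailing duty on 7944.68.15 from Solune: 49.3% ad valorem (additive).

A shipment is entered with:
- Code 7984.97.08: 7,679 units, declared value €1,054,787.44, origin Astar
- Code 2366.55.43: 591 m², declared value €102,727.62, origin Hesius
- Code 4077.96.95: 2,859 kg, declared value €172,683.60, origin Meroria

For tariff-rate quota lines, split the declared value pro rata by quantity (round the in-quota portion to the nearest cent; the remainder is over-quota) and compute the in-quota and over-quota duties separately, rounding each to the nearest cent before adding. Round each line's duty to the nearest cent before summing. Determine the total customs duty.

Line 1 (7984.97.08, Astar, 7,679 units, €1,054,787.44):
Code 7984.97.08 is under a tariff-rate quota (threshold 4,238 units). In-quota: 4,238 units at 6.5%; over-quota: 3,441 units at 25%.
Pro-rata value split: in-quota = €1,054,787.44 × 4,238/7,679 = €582,131.68; over-quota = €1,054,787.44 − €582,131.68 = €472,655.76.
In-quota duty = €582,131.68 × 6.5% = €37,838.56. Over-quota duty = €472,655.76 × 25% = €118,163.94.
Line duty = €37,838.56 + €118,163.94 = €156,002.50.
Line 2 (2366.55.43, Hesius, 591 m², €102,727.62):
Base rate for 2366.55.43 is 11.5%.
Duty = €102,727.62 × 11.5% = €11,813.68.
Line 3 (4077.96.95, Meroria, 2,859 kg, €172,683.60):
Base rate for 4077.96.95 is 11%.
Origin Meroria qualifies under the Ororia–Meroria agreement and 4077.96.95 is covered: preferential rate 1.5% applies instead.
The additional-duty order on 4077.96.95 targets Solune, not Meroria; it does not apply.
Duty = €172,683.60 × 1.5% = €2,590.25.
Total = €156,002.50 + €11,813.68 + €2,590.25 = €170,406.43.

€170,406.43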